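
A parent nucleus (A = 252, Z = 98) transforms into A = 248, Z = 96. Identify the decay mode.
ΔA = -4, ΔZ = -2 ⇒ alpha decay (α)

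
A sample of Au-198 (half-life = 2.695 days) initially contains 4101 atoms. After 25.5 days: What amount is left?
N = N₀(1/2)^(t/t½) = 5.815 atoms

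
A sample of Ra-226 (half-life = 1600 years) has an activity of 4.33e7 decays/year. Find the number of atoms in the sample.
N = A/λ = 9.995e10 atoms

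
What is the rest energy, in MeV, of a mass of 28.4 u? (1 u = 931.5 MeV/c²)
E = mc² = 26450 MeV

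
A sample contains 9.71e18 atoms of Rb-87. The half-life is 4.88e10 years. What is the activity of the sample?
A = λN = 1.379e8 decays/year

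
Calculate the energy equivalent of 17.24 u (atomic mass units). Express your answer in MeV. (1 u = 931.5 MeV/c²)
E = mc² = 16060 MeV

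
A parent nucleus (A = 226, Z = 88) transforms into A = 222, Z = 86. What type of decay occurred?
ΔA = -4, ΔZ = -2 ⇒ alpha decay (α)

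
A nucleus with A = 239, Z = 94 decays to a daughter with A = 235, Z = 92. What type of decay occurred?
ΔA = -4, ΔZ = -2 ⇒ alpha decay (α)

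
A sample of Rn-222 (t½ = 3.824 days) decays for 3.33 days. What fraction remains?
N/N₀ = (1/2)^(t/t½) = 0.5468 = 54.7%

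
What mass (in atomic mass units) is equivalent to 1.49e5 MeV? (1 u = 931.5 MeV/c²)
m = E/c² = 160 u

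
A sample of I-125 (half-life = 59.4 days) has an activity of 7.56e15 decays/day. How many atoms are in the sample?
N = A/λ = 6.479e17 atoms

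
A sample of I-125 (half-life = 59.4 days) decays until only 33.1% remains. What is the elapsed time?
t = t½ × log₂(N₀/N) = 94.75 days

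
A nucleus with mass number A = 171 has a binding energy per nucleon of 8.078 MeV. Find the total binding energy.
B.E. = 8.078 × 171 = 1381 MeV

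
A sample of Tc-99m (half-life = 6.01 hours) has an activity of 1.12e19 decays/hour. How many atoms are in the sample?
N = A/λ = 9.711e19 atoms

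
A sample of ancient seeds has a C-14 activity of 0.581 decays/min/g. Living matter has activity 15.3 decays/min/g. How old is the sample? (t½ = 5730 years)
Age = t½ × log₂(A₀/A) = 27040 years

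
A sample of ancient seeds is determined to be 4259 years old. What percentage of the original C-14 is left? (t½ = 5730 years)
N/N₀ = (1/2)^(t/t½) = 0.5974 = 59.7%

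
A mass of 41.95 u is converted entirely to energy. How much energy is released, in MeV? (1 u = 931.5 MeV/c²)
E = mc² = 39080 MeV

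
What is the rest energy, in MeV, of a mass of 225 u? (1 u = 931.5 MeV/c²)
E = mc² = 2.096e5 MeV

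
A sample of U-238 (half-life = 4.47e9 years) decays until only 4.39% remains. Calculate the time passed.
t = t½ × log₂(N₀/N) = 2.016e10 years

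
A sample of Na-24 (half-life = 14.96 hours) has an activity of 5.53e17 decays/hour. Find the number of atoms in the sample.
N = A/λ = 1.194e19 atoms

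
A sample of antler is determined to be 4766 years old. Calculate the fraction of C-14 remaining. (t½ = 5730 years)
N/N₀ = (1/2)^(t/t½) = 0.5618 = 56.2%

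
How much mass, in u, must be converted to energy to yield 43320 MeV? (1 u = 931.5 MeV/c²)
m = E/c² = 46.51 u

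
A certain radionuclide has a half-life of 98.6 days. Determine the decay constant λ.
λ = ln(2)/t½ = 0.00703 day⁻¹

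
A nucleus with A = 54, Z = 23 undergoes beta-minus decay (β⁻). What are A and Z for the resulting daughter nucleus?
Daughter: A = 54, Z = 24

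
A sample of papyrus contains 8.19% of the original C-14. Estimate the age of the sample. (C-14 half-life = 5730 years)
Age = t½ × log₂(1/ratio) = 20690 years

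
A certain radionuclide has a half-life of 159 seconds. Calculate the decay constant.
λ = ln(2)/t½ = 0.004359 second⁻¹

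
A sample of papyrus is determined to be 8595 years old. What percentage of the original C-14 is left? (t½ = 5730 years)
N/N₀ = (1/2)^(t/t½) = 0.3536 = 35.4%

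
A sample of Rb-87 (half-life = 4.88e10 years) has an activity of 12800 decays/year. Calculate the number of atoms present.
N = A/λ = 9.012e14 atoms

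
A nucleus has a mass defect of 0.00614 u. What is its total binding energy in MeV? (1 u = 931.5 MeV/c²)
B.E. = Δm × 931.5 = 5.719 MeV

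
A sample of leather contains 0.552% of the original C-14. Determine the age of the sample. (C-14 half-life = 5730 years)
Age = t½ × log₂(1/ratio) = 42980 years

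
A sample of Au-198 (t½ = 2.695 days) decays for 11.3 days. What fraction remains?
N/N₀ = (1/2)^(t/t½) = 0.05468 = 5.47%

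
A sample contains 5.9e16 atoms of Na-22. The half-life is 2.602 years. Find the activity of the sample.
A = λN = 1.572e16 decays/year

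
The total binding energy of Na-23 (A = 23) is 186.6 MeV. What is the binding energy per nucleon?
B.E./A = 186.6/23 = 8.113 MeV/nucleon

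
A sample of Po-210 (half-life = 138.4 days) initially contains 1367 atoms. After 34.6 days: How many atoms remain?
N = N₀(1/2)^(t/t½) = 1150 atoms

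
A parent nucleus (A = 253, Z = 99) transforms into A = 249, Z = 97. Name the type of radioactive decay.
ΔA = -4, ΔZ = -2 ⇒ alpha decay (α)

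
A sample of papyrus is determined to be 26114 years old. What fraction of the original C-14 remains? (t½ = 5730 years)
N/N₀ = (1/2)^(t/t½) = 0.04247 = 4.25%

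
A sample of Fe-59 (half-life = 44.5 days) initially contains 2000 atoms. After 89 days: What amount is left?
N = N₀(1/2)^(t/t½) = 500 atoms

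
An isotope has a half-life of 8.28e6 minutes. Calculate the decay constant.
λ = ln(2)/t½ = 8.371e-8 minute⁻¹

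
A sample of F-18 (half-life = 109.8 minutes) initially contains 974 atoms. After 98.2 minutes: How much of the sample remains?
N = N₀(1/2)^(t/t½) = 524 atoms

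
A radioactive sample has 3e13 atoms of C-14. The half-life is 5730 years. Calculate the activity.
A = λN = 3.629e9 decays/year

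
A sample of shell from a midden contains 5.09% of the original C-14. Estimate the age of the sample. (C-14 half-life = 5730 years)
Age = t½ × log₂(1/ratio) = 24620 years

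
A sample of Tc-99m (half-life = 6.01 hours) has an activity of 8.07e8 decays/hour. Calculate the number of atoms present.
N = A/λ = 6.997e9 atoms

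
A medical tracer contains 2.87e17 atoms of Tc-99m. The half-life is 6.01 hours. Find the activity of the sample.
A = λN = 3.31e16 decays/hour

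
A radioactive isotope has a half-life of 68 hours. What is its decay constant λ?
λ = ln(2)/t½ = 0.01019 hour⁻¹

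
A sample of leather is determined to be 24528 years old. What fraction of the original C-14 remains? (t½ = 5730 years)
N/N₀ = (1/2)^(t/t½) = 0.05145 = 5.15%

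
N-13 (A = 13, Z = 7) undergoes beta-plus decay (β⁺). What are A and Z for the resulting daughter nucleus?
Daughter: A = 13, Z = 6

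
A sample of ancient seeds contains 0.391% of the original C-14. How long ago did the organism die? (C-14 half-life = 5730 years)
Age = t½ × log₂(1/ratio) = 45830 years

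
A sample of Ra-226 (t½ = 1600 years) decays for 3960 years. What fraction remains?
N/N₀ = (1/2)^(t/t½) = 0.1799 = 18%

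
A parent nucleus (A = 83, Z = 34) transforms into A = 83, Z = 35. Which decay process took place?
ΔA = 0, ΔZ = +1 ⇒ beta-minus decay (β⁻)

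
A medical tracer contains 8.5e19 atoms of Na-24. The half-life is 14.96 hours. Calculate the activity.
A = λN = 3.938e18 decays/hour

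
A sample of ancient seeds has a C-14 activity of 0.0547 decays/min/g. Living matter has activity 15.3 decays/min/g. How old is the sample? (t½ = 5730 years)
Age = t½ × log₂(A₀/A) = 46570 years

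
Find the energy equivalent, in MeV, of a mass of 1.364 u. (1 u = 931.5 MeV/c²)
E = mc² = 1271 MeV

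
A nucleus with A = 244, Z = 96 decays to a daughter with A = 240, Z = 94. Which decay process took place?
ΔA = -4, ΔZ = -2 ⇒ alpha decay (α)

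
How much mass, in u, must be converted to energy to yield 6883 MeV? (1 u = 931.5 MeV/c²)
m = E/c² = 7.389 u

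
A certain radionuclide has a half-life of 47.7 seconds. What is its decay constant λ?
λ = ln(2)/t½ = 0.01453 second⁻¹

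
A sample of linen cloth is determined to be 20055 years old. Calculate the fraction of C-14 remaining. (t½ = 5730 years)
N/N₀ = (1/2)^(t/t½) = 0.08839 = 8.84%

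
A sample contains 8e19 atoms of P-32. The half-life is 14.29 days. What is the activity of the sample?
A = λN = 3.88e18 decays/day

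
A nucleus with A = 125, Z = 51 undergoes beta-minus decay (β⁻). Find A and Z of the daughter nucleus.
Daughter: A = 125, Z = 52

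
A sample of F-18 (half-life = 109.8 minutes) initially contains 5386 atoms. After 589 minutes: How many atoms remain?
N = N₀(1/2)^(t/t½) = 130.8 atoms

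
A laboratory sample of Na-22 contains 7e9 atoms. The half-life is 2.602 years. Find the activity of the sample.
A = λN = 1.865e9 decays/year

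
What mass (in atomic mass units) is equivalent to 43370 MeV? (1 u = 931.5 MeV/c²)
m = E/c² = 46.56 u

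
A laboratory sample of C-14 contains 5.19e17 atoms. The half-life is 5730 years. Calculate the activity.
A = λN = 6.278e13 decays/year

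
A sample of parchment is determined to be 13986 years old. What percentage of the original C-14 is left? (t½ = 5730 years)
N/N₀ = (1/2)^(t/t½) = 0.1842 = 18.4%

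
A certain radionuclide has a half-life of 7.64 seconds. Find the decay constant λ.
λ = ln(2)/t½ = 0.09073 second⁻¹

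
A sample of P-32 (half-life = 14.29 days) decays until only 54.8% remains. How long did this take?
t = t½ × log₂(N₀/N) = 12.4 days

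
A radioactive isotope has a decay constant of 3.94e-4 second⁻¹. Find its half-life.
t½ = ln(2)/λ = 1759 seconds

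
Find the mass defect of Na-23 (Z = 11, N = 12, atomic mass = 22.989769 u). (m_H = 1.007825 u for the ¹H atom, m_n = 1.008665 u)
Δm = Z·m_H + N·m_n − M = 0.2003 u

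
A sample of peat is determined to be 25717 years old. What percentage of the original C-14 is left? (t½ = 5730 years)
N/N₀ = (1/2)^(t/t½) = 0.04456 = 4.46%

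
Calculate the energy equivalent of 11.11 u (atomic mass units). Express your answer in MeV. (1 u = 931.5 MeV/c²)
E = mc² = 10350 MeV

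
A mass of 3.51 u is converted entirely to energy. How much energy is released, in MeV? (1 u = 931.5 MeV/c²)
E = mc² = 3270 MeV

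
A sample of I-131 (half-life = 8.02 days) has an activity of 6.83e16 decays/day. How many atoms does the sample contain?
N = A/λ = 7.903e17 atoms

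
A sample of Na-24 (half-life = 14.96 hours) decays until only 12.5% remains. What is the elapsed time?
t = t½ × log₂(N₀/N) = 44.88 hours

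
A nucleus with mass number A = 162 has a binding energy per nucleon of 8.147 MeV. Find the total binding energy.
B.E. = 8.147 × 162 = 1320 MeV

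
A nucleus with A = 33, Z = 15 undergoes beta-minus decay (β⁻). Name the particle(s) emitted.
β⁻: electron (e⁻) + antineutrino (ν̄ₑ)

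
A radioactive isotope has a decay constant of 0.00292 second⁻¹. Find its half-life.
t½ = ln(2)/λ = 237.4 seconds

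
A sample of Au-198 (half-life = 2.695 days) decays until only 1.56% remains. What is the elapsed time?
t = t½ × log₂(N₀/N) = 16.18 days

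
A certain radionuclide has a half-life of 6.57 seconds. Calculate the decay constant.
λ = ln(2)/t½ = 0.1055 second⁻¹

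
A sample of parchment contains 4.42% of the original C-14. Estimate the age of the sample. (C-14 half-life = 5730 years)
Age = t½ × log₂(1/ratio) = 25780 years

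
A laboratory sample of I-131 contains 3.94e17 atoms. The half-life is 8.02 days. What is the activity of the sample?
A = λN = 3.405e16 decays/day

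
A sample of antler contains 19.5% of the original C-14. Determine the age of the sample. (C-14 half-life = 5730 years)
Age = t½ × log₂(1/ratio) = 13510 years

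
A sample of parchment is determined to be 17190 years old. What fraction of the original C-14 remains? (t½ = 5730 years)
N/N₀ = (1/2)^(t/t½) = 0.125 = 12.5%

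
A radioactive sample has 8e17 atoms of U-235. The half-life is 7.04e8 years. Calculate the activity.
A = λN = 7.877e8 decays/year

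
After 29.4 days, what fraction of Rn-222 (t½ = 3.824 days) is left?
N/N₀ = (1/2)^(t/t½) = 0.004848 = 0.485%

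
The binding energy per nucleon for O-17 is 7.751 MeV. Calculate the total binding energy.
B.E. = 7.751 × 17 = 131.8 MeV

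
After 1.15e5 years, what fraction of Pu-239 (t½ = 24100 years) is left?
N/N₀ = (1/2)^(t/t½) = 0.03661 = 3.66%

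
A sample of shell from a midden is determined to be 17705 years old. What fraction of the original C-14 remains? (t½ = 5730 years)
N/N₀ = (1/2)^(t/t½) = 0.1175 = 11.7%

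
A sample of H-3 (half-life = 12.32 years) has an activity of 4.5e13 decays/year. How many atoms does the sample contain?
N = A/λ = 7.998e14 atoms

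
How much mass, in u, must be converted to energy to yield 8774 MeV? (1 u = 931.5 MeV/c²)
m = E/c² = 9.419 u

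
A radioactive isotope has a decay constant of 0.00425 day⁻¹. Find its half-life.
t½ = ln(2)/λ = 163.1 days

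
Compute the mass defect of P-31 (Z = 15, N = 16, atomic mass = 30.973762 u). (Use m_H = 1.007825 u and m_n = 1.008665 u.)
Δm = Z·m_H + N·m_n − M = 0.2823 u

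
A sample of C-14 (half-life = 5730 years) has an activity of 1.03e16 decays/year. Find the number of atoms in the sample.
N = A/λ = 8.515e19 atoms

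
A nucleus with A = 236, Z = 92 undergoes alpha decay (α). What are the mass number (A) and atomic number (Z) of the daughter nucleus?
Daughter: A = 232, Z = 90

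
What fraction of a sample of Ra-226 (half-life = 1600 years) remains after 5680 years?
N/N₀ = (1/2)^(t/t½) = 0.08538 = 8.54%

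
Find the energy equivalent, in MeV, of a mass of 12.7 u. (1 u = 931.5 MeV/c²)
E = mc² = 11830 MeV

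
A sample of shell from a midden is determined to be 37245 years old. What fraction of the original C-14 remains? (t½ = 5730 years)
N/N₀ = (1/2)^(t/t½) = 0.01105 = 1.1%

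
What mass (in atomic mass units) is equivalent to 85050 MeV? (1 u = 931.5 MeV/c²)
m = E/c² = 91.3 u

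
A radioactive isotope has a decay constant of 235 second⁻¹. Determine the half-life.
t½ = ln(2)/λ = 0.00295 seconds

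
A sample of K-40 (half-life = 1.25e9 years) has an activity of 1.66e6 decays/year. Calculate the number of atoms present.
N = A/λ = 2.994e15 atoms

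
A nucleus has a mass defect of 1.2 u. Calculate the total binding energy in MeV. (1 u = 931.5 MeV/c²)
B.E. = Δm × 931.5 = 1118 MeV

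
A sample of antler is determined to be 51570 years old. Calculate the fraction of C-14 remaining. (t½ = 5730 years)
N/N₀ = (1/2)^(t/t½) = 0.001953 = 0.195%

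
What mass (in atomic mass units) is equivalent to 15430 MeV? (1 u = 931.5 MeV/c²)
m = E/c² = 16.56 u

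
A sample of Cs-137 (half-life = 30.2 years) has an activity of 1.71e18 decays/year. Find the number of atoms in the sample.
N = A/λ = 7.45e19 atoms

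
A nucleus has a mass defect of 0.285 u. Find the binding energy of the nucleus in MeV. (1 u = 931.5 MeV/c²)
B.E. = Δm × 931.5 = 265.5 MeV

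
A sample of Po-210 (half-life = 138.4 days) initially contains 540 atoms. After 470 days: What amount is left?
N = N₀(1/2)^(t/t½) = 51.3 atoms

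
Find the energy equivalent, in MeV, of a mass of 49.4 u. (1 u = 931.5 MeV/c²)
E = mc² = 46020 MeV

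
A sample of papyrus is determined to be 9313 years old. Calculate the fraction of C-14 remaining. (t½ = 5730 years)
N/N₀ = (1/2)^(t/t½) = 0.3241 = 32.4%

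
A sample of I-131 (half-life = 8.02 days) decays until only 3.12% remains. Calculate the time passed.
t = t½ × log₂(N₀/N) = 40.12 days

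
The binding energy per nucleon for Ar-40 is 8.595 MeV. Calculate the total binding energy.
B.E. = 8.595 × 40 = 343.8 MeV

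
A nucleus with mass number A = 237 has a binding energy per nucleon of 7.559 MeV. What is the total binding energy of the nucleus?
B.E. = 7.559 × 237 = 1791 MeV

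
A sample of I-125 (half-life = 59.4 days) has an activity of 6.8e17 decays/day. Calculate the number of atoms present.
N = A/λ = 5.827e19 atoms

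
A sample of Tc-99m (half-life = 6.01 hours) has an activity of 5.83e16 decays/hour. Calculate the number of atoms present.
N = A/λ = 5.055e17 atoms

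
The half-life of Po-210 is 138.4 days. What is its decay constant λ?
λ = ln(2)/t½ = 0.005008 day⁻¹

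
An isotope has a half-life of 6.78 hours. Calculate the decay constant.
λ = ln(2)/t½ = 0.1022 hour⁻¹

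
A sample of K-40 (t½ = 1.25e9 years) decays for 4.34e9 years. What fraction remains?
N/N₀ = (1/2)^(t/t½) = 0.09012 = 9.01%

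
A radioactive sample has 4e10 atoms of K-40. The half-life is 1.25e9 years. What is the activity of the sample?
A = λN = 22.18 decays/year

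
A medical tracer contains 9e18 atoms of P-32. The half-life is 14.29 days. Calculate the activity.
A = λN = 4.366e17 decays/day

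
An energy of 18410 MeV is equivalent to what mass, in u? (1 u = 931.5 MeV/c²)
m = E/c² = 19.76 u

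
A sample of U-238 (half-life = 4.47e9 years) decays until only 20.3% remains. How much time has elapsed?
t = t½ × log₂(N₀/N) = 1.028e10 years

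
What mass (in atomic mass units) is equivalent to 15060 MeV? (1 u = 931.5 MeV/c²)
m = E/c² = 16.17 u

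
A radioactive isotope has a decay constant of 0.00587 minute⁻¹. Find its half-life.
t½ = ln(2)/λ = 118.1 minutes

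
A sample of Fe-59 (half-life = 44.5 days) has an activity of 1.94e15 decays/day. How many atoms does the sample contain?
N = A/λ = 1.245e17 atoms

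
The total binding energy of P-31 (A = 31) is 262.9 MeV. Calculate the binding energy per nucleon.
B.E./A = 262.9/31 = 8.481 MeV/nucleon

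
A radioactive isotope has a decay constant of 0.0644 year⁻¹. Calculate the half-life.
t½ = ln(2)/λ = 10.76 years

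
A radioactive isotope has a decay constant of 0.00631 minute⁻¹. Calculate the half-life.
t½ = ln(2)/λ = 109.8 minutes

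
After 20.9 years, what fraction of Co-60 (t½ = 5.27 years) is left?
N/N₀ = (1/2)^(t/t½) = 0.064 = 6.4%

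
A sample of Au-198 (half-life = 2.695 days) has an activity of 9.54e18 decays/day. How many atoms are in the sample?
N = A/λ = 3.709e19 atoms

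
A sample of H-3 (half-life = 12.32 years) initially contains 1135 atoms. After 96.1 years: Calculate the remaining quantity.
N = N₀(1/2)^(t/t½) = 5.092 atoms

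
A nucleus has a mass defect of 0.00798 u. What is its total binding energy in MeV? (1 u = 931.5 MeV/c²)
B.E. = Δm × 931.5 = 7.433 MeV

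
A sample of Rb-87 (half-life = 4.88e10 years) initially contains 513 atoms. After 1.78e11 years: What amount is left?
N = N₀(1/2)^(t/t½) = 40.94 atoms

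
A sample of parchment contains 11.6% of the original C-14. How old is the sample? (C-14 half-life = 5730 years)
Age = t½ × log₂(1/ratio) = 17810 years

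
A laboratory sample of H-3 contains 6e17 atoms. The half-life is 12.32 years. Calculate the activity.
A = λN = 3.376e16 decays/year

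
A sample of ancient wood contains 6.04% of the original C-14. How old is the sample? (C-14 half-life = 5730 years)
Age = t½ × log₂(1/ratio) = 23200 years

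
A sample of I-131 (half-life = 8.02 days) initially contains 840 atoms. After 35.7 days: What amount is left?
N = N₀(1/2)^(t/t½) = 38.4 atoms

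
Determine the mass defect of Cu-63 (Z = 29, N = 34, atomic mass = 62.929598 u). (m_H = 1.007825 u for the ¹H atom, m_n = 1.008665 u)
Δm = Z·m_H + N·m_n − M = 0.5919 u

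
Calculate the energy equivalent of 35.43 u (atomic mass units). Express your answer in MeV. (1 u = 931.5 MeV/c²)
E = mc² = 33000 MeV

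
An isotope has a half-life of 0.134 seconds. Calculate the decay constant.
λ = ln(2)/t½ = 5.173 second⁻¹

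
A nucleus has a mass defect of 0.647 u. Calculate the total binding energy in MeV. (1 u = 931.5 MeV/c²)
B.E. = Δm × 931.5 = 602.7 MeV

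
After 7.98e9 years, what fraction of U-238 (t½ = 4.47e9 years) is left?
N/N₀ = (1/2)^(t/t½) = 0.2901 = 29%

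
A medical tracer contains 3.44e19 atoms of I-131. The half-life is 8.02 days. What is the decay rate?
A = λN = 2.973e18 decays/day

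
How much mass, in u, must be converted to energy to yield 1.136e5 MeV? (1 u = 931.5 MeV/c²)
m = E/c² = 122 u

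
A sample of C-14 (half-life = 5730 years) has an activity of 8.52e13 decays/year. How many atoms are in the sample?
N = A/λ = 7.043e17 atoms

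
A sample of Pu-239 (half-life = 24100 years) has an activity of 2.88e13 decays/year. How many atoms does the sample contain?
N = A/λ = 1.001e18 atoms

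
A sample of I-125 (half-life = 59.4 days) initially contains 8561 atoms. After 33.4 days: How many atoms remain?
N = N₀(1/2)^(t/t½) = 5798 atoms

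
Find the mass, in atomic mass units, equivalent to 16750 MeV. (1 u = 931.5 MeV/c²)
m = E/c² = 17.98 u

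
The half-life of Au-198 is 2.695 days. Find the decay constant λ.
λ = ln(2)/t½ = 0.2572 day⁻¹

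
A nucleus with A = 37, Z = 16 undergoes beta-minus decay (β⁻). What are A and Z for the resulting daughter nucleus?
Daughter: A = 37, Z = 17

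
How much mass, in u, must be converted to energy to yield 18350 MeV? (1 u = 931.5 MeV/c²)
m = E/c² = 19.7 u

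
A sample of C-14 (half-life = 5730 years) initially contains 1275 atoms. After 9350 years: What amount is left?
N = N₀(1/2)^(t/t½) = 411.4 atoms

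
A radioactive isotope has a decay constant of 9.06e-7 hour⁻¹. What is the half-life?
t½ = ln(2)/λ = 7.651e5 hours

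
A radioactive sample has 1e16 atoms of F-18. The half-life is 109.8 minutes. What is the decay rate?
A = λN = 6.313e13 decays/minute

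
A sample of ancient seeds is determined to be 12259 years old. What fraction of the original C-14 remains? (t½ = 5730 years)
N/N₀ = (1/2)^(t/t½) = 0.227 = 22.7%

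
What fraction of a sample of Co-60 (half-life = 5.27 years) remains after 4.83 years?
N/N₀ = (1/2)^(t/t½) = 0.5298 = 53%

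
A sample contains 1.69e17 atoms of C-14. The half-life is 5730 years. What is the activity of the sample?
A = λN = 2.044e13 decays/year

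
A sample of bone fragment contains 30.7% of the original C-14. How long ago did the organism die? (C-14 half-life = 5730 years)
Age = t½ × log₂(1/ratio) = 9762 years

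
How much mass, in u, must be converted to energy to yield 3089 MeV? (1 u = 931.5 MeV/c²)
m = E/c² = 3.316 u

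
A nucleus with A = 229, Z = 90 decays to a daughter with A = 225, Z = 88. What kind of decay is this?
ΔA = -4, ΔZ = -2 ⇒ alpha decay (α)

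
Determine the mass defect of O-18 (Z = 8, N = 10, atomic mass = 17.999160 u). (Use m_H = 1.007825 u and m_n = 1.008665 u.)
Δm = Z·m_H + N·m_n − M = 0.1501 u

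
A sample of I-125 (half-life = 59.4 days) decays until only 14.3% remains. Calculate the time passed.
t = t½ × log₂(N₀/N) = 166.7 days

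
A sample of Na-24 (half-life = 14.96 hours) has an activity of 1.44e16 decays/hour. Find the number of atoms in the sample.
N = A/λ = 3.108e17 atoms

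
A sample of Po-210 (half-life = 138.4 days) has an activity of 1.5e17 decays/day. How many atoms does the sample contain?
N = A/λ = 2.995e19 atoms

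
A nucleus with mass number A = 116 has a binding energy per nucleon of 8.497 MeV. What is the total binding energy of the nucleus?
B.E. = 8.497 × 116 = 985.7 MeV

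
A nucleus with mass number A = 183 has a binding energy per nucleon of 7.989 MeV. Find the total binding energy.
B.E. = 7.989 × 183 = 1462 MeV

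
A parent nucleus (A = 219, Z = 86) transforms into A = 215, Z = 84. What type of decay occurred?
ΔA = -4, ΔZ = -2 ⇒ alpha decay (α)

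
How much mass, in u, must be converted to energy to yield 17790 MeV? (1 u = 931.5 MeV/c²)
m = E/c² = 19.1 u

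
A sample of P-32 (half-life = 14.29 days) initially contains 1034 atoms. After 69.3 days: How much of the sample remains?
N = N₀(1/2)^(t/t½) = 35.86 atoms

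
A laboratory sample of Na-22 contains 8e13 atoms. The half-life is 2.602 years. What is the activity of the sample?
A = λN = 2.131e13 decays/year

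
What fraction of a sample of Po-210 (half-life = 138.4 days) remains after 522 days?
N/N₀ = (1/2)^(t/t½) = 0.07322 = 7.32%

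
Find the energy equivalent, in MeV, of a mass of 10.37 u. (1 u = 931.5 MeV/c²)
E = mc² = 9660 MeV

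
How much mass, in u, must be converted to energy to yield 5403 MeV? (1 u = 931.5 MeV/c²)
m = E/c² = 5.8 u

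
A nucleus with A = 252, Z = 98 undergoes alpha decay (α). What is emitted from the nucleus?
α particle = ⁴₂He (2 protons + 2 neutrons)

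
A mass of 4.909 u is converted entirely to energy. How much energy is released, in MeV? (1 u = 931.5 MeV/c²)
E = mc² = 4573 MeV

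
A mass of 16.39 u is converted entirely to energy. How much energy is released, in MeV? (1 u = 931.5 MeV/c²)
E = mc² = 15270 MeV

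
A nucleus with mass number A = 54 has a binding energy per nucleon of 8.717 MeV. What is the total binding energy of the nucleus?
B.E. = 8.717 × 54 = 470.7 MeV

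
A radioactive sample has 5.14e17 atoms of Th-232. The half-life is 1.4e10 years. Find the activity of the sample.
A = λN = 2.545e7 decays/year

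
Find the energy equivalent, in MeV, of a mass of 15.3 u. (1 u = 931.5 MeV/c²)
E = mc² = 14250 MeV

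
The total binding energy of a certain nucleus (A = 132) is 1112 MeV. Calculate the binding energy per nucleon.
B.E./A = 1112/132 = 8.424 MeV/nucleon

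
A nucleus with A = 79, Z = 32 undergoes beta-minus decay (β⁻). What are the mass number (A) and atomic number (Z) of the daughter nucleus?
Daughter: A = 79, Z = 33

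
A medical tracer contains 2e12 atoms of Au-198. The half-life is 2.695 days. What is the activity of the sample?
A = λN = 5.144e11 decays/day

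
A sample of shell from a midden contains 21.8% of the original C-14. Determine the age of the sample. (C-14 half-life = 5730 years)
Age = t½ × log₂(1/ratio) = 12590 years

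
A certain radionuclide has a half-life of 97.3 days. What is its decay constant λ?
λ = ln(2)/t½ = 0.007124 day⁻¹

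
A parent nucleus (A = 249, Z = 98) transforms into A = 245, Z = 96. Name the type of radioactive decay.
ΔA = -4, ΔZ = -2 ⇒ alpha decay (α)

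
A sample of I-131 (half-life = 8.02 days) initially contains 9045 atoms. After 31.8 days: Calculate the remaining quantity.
N = N₀(1/2)^(t/t½) = 579.2 atoms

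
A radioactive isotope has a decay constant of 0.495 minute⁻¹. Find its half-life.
t½ = ln(2)/λ = 1.4 minutes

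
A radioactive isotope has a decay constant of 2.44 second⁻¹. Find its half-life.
t½ = ln(2)/λ = 0.2841 seconds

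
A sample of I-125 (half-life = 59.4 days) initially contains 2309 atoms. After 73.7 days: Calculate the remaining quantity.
N = N₀(1/2)^(t/t½) = 977.1 atoms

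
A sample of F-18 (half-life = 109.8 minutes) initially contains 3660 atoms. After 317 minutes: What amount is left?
N = N₀(1/2)^(t/t½) = 494.8 atoms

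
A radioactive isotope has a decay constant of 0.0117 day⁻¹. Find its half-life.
t½ = ln(2)/λ = 59.24 days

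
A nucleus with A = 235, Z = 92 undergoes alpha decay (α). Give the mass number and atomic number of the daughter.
Daughter: A = 231, Z = 90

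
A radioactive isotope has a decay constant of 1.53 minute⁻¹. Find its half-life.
t½ = ln(2)/λ = 0.453 minutes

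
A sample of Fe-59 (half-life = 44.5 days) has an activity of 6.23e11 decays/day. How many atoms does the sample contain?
N = A/λ = 4e13 atoms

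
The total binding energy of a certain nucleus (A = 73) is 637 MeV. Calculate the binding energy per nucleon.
B.E./A = 637/73 = 8.726 MeV/nucleon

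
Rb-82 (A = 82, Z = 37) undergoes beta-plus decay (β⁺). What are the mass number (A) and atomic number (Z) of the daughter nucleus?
Daughter: A = 82, Z = 36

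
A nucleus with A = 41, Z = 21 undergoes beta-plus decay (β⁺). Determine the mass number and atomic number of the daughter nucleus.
Daughter: A = 41, Z = 20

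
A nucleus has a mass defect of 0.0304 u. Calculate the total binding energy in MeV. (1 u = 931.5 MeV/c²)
B.E. = Δm × 931.5 = 28.32 MeV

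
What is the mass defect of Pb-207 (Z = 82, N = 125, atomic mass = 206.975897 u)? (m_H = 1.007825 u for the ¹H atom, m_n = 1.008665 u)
Δm = Z·m_H + N·m_n − M = 1.749 u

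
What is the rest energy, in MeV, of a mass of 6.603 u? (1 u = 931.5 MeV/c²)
E = mc² = 6151 MeV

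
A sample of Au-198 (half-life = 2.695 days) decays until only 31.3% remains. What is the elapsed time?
t = t½ × log₂(N₀/N) = 4.516 days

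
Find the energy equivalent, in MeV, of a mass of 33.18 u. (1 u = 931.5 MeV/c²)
E = mc² = 30910 MeV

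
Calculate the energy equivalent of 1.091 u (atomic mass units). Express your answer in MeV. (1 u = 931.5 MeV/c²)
E = mc² = 1016 MeV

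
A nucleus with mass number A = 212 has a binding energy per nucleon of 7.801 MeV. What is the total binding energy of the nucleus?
B.E. = 7.801 × 212 = 1654 MeV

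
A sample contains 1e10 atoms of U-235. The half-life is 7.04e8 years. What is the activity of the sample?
A = λN = 9.846 decays/year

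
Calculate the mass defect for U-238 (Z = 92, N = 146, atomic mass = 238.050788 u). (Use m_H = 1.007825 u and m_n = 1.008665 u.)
Δm = Z·m_H + N·m_n − M = 1.934 u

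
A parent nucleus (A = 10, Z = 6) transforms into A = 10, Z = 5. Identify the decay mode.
ΔA = 0, ΔZ = -1 ⇒ beta-plus decay (β⁺) or electron capture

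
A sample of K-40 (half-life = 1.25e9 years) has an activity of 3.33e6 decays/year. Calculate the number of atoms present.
N = A/λ = 6.005e15 atoms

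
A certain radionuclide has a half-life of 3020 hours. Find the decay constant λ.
λ = ln(2)/t½ = 2.295e-4 hour⁻¹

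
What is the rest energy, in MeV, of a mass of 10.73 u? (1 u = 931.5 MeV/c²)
E = mc² = 9995 MeV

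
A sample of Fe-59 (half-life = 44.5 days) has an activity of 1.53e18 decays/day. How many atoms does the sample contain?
N = A/λ = 9.823e19 atoms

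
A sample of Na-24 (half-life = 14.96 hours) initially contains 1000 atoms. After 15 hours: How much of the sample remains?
N = N₀(1/2)^(t/t½) = 499.1 atoms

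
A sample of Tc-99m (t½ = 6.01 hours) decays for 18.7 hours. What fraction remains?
N/N₀ = (1/2)^(t/t½) = 0.1157 = 11.6%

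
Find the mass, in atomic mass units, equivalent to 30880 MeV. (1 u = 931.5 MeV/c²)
m = E/c² = 33.15 u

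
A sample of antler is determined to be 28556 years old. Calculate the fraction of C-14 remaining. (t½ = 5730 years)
N/N₀ = (1/2)^(t/t½) = 0.03161 = 3.16%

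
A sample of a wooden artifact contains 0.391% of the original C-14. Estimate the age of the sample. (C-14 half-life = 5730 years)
Age = t½ × log₂(1/ratio) = 45830 years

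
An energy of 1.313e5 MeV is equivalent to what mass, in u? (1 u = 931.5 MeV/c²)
m = E/c² = 141 u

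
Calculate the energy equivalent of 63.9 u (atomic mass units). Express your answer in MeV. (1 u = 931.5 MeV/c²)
E = mc² = 59520 MeV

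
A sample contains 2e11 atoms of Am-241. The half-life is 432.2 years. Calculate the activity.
A = λN = 3.208e8 decays/year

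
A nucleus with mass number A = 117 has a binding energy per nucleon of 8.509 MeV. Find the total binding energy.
B.E. = 8.509 × 117 = 995.6 MeV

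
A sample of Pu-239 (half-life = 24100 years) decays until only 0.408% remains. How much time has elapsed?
t = t½ × log₂(N₀/N) = 1.913e5 years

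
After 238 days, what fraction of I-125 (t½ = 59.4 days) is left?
N/N₀ = (1/2)^(t/t½) = 0.06221 = 6.22%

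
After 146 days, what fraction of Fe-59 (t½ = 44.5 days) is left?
N/N₀ = (1/2)^(t/t½) = 0.1029 = 10.3%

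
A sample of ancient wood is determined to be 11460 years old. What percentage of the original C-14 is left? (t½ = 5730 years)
N/N₀ = (1/2)^(t/t½) = 0.25 = 25%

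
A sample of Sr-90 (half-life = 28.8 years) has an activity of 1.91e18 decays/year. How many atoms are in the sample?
N = A/λ = 7.936e19 atoms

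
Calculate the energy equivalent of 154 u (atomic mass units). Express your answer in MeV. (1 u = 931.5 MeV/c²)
E = mc² = 1.435e5 MeV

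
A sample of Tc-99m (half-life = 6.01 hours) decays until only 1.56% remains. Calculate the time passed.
t = t½ × log₂(N₀/N) = 36.07 hours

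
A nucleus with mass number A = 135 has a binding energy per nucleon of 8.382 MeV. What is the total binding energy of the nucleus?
B.E. = 8.382 × 135 = 1132 MeV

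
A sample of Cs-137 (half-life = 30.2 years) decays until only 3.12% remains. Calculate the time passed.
t = t½ × log₂(N₀/N) = 151.1 years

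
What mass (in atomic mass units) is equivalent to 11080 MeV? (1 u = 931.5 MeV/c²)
m = E/c² = 11.89 u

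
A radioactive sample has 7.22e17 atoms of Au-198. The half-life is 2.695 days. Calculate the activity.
A = λN = 1.857e17 decays/day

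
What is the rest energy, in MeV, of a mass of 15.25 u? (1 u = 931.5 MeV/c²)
E = mc² = 14210 MeV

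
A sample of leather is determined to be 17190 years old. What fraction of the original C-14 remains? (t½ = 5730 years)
N/N₀ = (1/2)^(t/t½) = 0.125 = 12.5%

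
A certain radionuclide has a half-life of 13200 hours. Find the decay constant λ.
λ = ln(2)/t½ = 5.251e-5 hour⁻¹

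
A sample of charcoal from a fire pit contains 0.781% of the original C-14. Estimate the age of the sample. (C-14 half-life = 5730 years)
Age = t½ × log₂(1/ratio) = 40110 years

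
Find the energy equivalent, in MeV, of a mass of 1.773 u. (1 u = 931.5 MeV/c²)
E = mc² = 1652 MeV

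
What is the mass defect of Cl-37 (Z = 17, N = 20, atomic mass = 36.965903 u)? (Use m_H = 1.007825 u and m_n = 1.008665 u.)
Δm = Z·m_H + N·m_n − M = 0.3404 u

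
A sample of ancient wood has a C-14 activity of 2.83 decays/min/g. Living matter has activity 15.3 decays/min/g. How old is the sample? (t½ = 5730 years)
Age = t½ × log₂(A₀/A) = 13950 years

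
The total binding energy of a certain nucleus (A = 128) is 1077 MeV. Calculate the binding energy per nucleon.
B.E./A = 1077/128 = 8.414 MeV/nucleon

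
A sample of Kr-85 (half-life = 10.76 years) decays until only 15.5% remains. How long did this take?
t = t½ × log₂(N₀/N) = 28.94 years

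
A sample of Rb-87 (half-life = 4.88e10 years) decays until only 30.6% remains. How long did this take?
t = t½ × log₂(N₀/N) = 8.337e10 years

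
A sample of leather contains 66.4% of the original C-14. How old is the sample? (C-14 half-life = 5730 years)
Age = t½ × log₂(1/ratio) = 3385 years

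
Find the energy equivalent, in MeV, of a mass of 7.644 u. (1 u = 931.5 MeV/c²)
E = mc² = 7120 MeV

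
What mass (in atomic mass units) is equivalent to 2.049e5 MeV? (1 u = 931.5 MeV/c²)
m = E/c² = 220 u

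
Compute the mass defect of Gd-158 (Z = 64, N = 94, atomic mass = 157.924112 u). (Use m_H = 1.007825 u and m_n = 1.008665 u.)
Δm = Z·m_H + N·m_n − M = 1.391 u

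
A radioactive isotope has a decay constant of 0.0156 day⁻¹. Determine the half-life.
t½ = ln(2)/λ = 44.43 days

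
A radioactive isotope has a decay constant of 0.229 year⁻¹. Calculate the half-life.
t½ = ln(2)/λ = 3.027 years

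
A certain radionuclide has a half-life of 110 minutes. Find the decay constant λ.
λ = ln(2)/t½ = 0.006301 minute⁻¹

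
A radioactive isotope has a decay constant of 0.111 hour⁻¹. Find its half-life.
t½ = ln(2)/λ = 6.245 hours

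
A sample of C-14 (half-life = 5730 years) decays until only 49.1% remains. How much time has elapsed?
t = t½ × log₂(N₀/N) = 5880 years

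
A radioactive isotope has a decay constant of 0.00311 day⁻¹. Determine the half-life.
t½ = ln(2)/λ = 222.9 days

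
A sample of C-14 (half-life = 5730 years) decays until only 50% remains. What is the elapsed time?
t = t½ × log₂(N₀/N) = 5730 years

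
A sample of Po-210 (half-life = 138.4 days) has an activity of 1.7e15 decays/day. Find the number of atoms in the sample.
N = A/λ = 3.394e17 atoms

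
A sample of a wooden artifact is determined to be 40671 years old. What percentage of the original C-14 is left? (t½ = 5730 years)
N/N₀ = (1/2)^(t/t½) = 0.0073 = 0.73%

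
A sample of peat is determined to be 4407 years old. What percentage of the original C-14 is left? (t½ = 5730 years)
N/N₀ = (1/2)^(t/t½) = 0.5868 = 58.7%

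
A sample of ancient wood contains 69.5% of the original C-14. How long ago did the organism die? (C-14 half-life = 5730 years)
Age = t½ × log₂(1/ratio) = 3008 years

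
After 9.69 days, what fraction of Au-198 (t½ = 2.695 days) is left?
N/N₀ = (1/2)^(t/t½) = 0.08272 = 8.27%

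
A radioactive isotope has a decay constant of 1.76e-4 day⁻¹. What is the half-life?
t½ = ln(2)/λ = 3938 days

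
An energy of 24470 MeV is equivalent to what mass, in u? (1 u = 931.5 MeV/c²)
m = E/c² = 26.27 u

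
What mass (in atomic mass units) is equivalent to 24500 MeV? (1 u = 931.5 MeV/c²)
m = E/c² = 26.3 u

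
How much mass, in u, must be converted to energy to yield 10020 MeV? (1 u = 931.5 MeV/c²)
m = E/c² = 10.76 u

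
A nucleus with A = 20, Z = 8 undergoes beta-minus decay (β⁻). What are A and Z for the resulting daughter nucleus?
Daughter: A = 20, Z = 9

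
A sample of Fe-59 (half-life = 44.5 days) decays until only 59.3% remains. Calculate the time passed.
t = t½ × log₂(N₀/N) = 33.55 days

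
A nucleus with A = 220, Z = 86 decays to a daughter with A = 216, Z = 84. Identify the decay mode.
ΔA = -4, ΔZ = -2 ⇒ alpha decay (α)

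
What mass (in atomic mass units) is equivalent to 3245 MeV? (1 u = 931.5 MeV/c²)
m = E/c² = 3.484 u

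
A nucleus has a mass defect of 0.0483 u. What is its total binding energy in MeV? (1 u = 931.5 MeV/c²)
B.E. = Δm × 931.5 = 44.99 MeV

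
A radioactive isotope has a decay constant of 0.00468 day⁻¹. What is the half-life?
t½ = ln(2)/λ = 148.1 days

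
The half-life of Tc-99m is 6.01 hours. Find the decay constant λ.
λ = ln(2)/t½ = 0.1153 hour⁻¹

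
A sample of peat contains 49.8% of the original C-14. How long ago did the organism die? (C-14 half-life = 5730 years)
Age = t½ × log₂(1/ratio) = 5763 years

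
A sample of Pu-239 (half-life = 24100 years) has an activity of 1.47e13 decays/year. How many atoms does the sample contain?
N = A/λ = 5.111e17 atoms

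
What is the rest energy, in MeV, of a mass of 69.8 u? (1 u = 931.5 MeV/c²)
E = mc² = 65020 MeV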